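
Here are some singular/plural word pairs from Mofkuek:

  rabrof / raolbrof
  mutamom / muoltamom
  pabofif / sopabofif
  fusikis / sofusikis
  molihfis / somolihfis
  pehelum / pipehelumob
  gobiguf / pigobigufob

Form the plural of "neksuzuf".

rabrof and pabofif both end in -f yet inflect differently (raolbrof, sopabofif), so the final letter is not what conditions the rule; the last vowel is.
"neksuzuf" has last vowel 'u'. The stems whose last vowel is 'u' (pehelum → pipehelumob, gobiguf → pigobigufob) add pi- … -ob around the stem.
The other patterns: stems whose last vowel is 'o' insert -ol- after the first vowel; stems whose last vowel is 'i' add the prefix so-.
So neksuzuf → pineksuzufob.

pineksuzufob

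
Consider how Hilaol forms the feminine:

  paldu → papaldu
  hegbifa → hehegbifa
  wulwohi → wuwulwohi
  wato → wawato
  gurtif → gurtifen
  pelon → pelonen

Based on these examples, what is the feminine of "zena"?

wulwohi and gurtif both have last vowel 'i' yet inflect differently (wuwulwohi, gurtifen), so the last vowel is not what conditions the rule; whether the stem ends in a vowel or a consonant is.
"zena" ends in a vowel. The stems ending in a vowel (paldu → papaldu, hegbifa → hehegbifa, wulwohi → wuwulwohi) repeat the first consonant+vowel as a prefix.
So zena → zezena.

zezena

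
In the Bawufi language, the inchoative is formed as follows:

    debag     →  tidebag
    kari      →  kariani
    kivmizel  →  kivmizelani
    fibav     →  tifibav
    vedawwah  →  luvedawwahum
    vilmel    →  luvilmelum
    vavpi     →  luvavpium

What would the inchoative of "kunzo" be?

"kunzo" begins with k-. The stems beginning with k- (kari → kariani, kivmizel → kivmizelani) add -ani.
The other patterns: stems beginning with d- or f- add the prefix ti-; stems beginning with v- add lu- … -um around the stem.
So kunzo → kunzoani.

kunzoani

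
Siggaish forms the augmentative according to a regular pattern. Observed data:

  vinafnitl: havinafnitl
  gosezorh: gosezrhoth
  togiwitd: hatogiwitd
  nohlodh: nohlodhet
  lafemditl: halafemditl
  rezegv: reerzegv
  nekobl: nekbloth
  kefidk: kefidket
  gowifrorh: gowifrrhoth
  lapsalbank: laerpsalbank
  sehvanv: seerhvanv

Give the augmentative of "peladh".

peladhet

nohlodh and gosezorh both end in -h yet inflect differently (nohlodhet, gosezrhoth), so the final letter is not what conditions the rule; the second-to-last letter is.
"peladh" has second-to-last letter 'd'. The stems whose second-to-last letter is 'd' (nohlodh → nohlodhet, kefidk → kefidket) add -et.
So peladh → peladhet.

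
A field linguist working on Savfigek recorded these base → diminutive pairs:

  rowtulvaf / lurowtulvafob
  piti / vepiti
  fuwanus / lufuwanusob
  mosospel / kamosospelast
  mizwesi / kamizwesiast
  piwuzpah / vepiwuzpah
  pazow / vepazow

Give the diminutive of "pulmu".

"pulmu" begins with p-. The stems beginning with p- (pazow → vepazow, piwuzpah → vepiwuzpah, piti → vepiti) add the prefix ve-.
The other patterns: stems beginning with m- add ka- … -ast around the stem; stems beginning with f- or r- add lu- … -ob around the stem.
So pulmu → vepulmu.

vepulmu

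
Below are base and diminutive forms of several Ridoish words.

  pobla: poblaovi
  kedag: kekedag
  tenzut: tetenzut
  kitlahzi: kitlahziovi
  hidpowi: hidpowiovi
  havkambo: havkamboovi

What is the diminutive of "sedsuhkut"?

sesedsuhkut

pobla and kedag both have last vowel 'a' yet inflect differently (poblaovi, kekedag), so the last vowel is not what conditions the rule; whether the stem ends in a vowel or a consonant is.
"sedsuhkut" ends in a consonant. The stems ending in a consonant (tenzut → tetenzut, kedag → kekedag) repeat the first consonant+vowel as a prefix.
The other pattern: stems ending in a vowel add -ovi.
So sedsuhkut → sesedsuhkut.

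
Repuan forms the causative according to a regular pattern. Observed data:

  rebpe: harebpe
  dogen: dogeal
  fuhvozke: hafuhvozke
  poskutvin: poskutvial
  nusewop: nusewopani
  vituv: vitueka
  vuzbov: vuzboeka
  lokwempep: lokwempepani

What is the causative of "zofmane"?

dogen and rebpe both have last vowel 'e' yet inflect differently (dogeal, harebpe), so the last vowel is not what conditions the rule; the final letter is.
"zofmane" ends in -e. The stems ending in -e (rebpe → harebpe, fuhvozke → hafuhvozke) add the prefix ha-.
So zofmane → hazofmane.

hazofmane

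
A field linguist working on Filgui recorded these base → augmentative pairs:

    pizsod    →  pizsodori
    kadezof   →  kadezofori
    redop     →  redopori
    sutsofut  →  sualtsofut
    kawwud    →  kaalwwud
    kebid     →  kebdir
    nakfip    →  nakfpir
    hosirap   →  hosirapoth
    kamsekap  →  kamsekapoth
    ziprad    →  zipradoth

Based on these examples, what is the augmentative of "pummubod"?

pummubodori

pizsod and kawwud both end in -d yet inflect differently (pizsodori, kaalwwud), so the final letter is not what conditions the rule; the last vowel is.
"pummubod" has last vowel 'o'. The stems whose last vowel is 'o' (pizsod → pizsodori, kadezof → kadezofori, redop → redopori) add -ori.
So pummubod → pummubodori.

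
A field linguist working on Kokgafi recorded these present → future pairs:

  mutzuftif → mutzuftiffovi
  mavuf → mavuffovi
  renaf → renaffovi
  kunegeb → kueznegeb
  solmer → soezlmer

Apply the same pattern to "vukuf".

mutzuftif and kunegeb both have 3 vowels yet inflect differently (mutzuftiffovi, kueznegeb), so the number of vowels is not what conditions the rule; the final letter is.
"vukuf" ends in -f. The stems ending in -f (mutzuftif → mutzuftiffovi, mavuf → mavuffovi, renaf → renaffovi) double the final consonant and add -ovi.
So vukuf → vukuffovi.

vukuffovi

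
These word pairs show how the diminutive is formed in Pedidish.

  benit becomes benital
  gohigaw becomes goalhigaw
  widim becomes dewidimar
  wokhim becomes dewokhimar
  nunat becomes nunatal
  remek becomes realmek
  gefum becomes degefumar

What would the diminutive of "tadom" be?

detadomar

benit and widim both have last vowel 'i' yet inflect differently (benital, dewidimar), so the last vowel is not what conditions the rule; the final letter is.
"tadom" ends in -m. The stems ending in -m (widim → dewidimar, gefum → degefumar, wokhim → dewokhimar) add de- … -ar around the stem.
The other patterns: stems ending in -t add -al; stems ending in -k or -w insert -al- after the first vowel.
So tadom → detadomar.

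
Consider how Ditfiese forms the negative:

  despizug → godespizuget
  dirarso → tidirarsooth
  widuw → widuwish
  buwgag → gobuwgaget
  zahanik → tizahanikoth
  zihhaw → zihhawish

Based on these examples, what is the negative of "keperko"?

despizug and widuw both have last vowel 'u' yet inflect differently (godespizuget, widuwish), so the last vowel is not what conditions the rule; the final letter is.
"keperko" ends in -o. The one such stem in the data (dirarso → tidirarsooth) adds ti- … -oth around the stem, so the same rule applies.
So keperko → tikeperkooth.

tikeperkooth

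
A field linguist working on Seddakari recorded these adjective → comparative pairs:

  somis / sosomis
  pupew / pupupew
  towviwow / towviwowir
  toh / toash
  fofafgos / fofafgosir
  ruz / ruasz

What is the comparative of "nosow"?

pupew and towviwow both end in -w yet inflect differently (pupupew, towviwowir), so the final letter is not what conditions the rule; the number of vowels is.
"nosow" has 2 vowels. The stems with 2 vowels (somis → sosomis, pupew → pupupew) repeat the first consonant+vowel as a prefix.
The other patterns: stems with 1 vowel insert -as- after the first vowel; stems with 3 vowels add -ir.
So nosow → nonosow.

nonosow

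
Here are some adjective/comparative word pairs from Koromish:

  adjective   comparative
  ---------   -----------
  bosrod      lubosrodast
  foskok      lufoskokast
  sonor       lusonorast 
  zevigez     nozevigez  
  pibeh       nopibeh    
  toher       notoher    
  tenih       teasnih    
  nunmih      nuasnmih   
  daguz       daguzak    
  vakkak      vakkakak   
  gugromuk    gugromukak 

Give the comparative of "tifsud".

tifsudak

sonor and toher both end in -r yet inflect differently (lusonorast, notoher), so the final letter is not what conditions the rule; the last vowel is.
"tifsud" has last vowel 'u'. The stems whose last vowel is 'u' (daguz → daguzak, gugromuk → gugromukak) add -ak.
So tifsud → tifsudak.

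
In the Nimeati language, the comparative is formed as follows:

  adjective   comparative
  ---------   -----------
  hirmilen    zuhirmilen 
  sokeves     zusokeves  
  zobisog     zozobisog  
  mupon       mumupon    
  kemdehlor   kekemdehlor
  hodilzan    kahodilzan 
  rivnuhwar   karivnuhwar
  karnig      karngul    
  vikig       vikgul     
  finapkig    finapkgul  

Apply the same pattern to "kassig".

hirmilen and mupon both end in -n yet inflect differently (zuhirmilen, mumupon), so the final letter is not what conditions the rule; the last vowel is.
"kassig" has last vowel 'i'. The stems whose last vowel is 'i' (karnig → karngul, vikig → vikgul, finapkig → finapkgul) delete the last vowel and add -ul.
So kassig → kassgul.

kassgul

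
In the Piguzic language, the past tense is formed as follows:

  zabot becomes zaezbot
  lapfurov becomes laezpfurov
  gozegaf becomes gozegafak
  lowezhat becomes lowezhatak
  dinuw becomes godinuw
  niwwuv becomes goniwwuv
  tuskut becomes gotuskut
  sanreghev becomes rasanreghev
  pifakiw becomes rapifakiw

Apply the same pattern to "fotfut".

gofotfut

zabot and lowezhat both end in -t yet inflect differently (zaezbot, lowezhatak), so the final letter is not what conditions the rule; the last vowel is.
"fotfut" has last vowel 'u'. The stems whose last vowel is 'u' (dinuw → godinuw, niwwuv → goniwwuv, tuskut → gotuskut) add the prefix go-.
The other patterns: stems whose last vowel is 'o' insert -ez- after the first vowel; stems whose last vowel is 'a' add -ak; stems whose last vowel is 'e' or 'i' add the prefix ra-.
So fotfut → gofotfut.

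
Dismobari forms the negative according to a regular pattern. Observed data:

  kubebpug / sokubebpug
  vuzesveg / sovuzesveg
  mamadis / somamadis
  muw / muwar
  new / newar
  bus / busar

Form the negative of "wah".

"wah" has 1 vowel. The stems with 1 vowel (muw → muwar, new → newar, bus → busar) add -ar.
The other pattern: stems with 3 vowels add the prefix so-.
So wah → wahar.

wahar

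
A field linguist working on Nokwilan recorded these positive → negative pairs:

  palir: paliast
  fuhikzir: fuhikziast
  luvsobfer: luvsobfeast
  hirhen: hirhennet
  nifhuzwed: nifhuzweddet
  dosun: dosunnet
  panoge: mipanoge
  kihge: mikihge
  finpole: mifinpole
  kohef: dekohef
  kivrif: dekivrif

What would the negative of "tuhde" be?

"tuhde" ends in -e. The stems ending in -e (panoge → mipanoge, kihge → mikihge, finpole → mifinpole) add the prefix mi-.
So tuhde → mituhde.

mituhde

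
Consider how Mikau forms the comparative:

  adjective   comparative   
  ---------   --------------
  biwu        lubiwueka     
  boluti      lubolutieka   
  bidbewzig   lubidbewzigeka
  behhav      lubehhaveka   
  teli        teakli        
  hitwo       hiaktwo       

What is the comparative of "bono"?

boluti and teli both end in -i yet inflect differently (lubolutieka, teakli), so the final letter is not what conditions the rule; the first letter is.
"bono" begins with b-. The stems beginning with b- (biwu → lubiwueka, boluti → lubolutieka, bidbewzig → lubidbewzigeka) add lu- … -eka around the stem.
The other pattern: stems beginning with h- or t- insert -ak- after the first vowel.
So bono → lubonoeka.

lubonoeka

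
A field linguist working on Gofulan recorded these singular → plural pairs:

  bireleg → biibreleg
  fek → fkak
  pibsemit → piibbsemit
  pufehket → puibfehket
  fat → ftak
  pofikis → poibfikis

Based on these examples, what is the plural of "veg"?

vgak

fat and pibsemit both end in -t yet inflect differently (ftak, piibbsemit), so the final letter is not what conditions the rule; the number of vowels is.
"veg" has 1 vowel. The stems with 1 vowel (fek → fkak, fat → ftak) delete the last vowel and add -ak.
The other pattern: stems with 3 vowels insert -ib- after the first vowel.
So veg → vgak.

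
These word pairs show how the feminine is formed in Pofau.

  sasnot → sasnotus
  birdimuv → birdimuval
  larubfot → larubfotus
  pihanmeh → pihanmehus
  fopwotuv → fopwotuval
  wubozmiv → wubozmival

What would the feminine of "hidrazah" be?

fopwotuv and larubfot both have 3 vowels yet inflect differently (fopwotuval, larubfotus), so the number of vowels is not what conditions the rule; the final letter is.
"hidrazah" ends in -h. The one such stem in the data (pihanmeh → pihanmehus) adds -us, so the same rule applies.
The other pattern: stems ending in -v add -al.
So hidrazah → hidrazahus.

hidrazahus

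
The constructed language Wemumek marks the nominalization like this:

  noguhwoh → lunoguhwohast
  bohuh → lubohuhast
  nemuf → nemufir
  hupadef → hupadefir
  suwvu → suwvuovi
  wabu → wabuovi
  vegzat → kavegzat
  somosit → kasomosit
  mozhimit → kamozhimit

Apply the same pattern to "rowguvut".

"rowguvut" ends in -t. The stems ending in -t (vegzat → kavegzat, somosit → kasomosit, mozhimit → kamozhimit) add the prefix ka-.
So rowguvut → karowguvut.

karowguvut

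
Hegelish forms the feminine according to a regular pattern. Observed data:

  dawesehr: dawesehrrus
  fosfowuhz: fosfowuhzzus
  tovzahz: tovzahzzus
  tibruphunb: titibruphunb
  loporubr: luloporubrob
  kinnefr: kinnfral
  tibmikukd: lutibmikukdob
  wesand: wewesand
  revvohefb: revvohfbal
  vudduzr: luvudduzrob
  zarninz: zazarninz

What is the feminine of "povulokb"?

lupovulokbob

dawesehr and kinnefr both end in -r yet inflect differently (dawesehrrus, kinnfral), so the final letter is not what conditions the rule; the second-to-last letter is.
"povulokb" has second-to-last letter 'k'. The one such stem in the data (tibmikukd → lutibmikukdob) adds lu- … -ob around the stem, so the same rule applies.
The other patterns: stems whose second-to-last letter is 'h' double the final consonant and add -us; stems whose second-to-last letter is 'f' delete the last vowel and add -al; stems whose second-to-last letter is 'n' repeat the first consonant+vowel as a prefix.
So povulokb → lupovulokbob.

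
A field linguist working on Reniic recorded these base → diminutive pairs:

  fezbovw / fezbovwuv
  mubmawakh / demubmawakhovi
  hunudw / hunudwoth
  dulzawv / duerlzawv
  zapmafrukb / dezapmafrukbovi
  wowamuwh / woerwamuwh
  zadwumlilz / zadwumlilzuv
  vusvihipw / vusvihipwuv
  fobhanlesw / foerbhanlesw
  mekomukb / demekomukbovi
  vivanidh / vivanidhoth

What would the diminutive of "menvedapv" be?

menvedapvuv

wowamuwh and vivanidh both end in -h yet inflect differently (woerwamuwh, vivanidhoth), so the final letter is not what conditions the rule; the second-to-last letter is.
"menvedapv" has second-to-last letter 'p'. The one such stem in the data (vusvihipw → vusvihipwuv) adds -uv, so the same rule applies.
The other patterns: stems whose second-to-last letter is 's' or 'w' insert -er- after the first vowel; stems whose second-to-last letter is 'd' add -oth; stems whose second-to-last letter is 'k' add de- … -ovi around the stem.
So menvedapv → menvedapvuv.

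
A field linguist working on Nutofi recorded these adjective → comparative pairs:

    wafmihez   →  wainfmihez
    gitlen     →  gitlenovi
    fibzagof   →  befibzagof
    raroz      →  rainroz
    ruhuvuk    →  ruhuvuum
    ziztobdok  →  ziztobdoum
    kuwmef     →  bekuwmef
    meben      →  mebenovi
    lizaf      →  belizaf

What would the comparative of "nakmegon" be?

meben and kuwmef both have last vowel 'e' yet inflect differently (mebenovi, bekuwmef), so the last vowel is not what conditions the rule; the final letter is.
"nakmegon" ends in -n. The stems ending in -n (meben → mebenovi, gitlen → gitlenovi) add -ovi.
The other patterns: stems ending in -k drop the final letter and add -um; stems ending in -f add the prefix be-; stems ending in -z insert -in- after the first vowel.
So nakmegon → nakmegonovi.

nakmegonovi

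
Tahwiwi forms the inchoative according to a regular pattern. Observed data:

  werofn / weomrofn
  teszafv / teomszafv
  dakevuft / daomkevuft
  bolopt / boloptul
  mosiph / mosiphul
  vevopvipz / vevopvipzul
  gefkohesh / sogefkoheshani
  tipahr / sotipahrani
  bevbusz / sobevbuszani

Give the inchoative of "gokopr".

dakevuft and bolopt both end in -t yet inflect differently (daomkevuft, boloptul), so the final letter is not what conditions the rule; the second-to-last letter is.
"gokopr" has second-to-last letter 'p'. The stems whose second-to-last letter is 'p' (bolopt → boloptul, mosiph → mosiphul, vevopvipz → vevopvipzul) add -ul.
The other patterns: stems whose second-to-last letter is 'f' insert -om- after the first vowel; stems whose second-to-last letter is 'h' or 's' add so- … -ani around the stem.
So gokopr → gokoprul.

gokoprul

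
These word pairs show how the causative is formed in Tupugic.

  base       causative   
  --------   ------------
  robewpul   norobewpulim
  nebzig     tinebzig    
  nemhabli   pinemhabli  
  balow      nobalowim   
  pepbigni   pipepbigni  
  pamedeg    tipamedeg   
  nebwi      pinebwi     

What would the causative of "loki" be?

piloki

"loki" ends in -i. The stems ending in -i (nebwi → pinebwi, nemhabli → pinemhabli, pepbigni → pipepbigni) add the prefix pi-.
So loki → piloki.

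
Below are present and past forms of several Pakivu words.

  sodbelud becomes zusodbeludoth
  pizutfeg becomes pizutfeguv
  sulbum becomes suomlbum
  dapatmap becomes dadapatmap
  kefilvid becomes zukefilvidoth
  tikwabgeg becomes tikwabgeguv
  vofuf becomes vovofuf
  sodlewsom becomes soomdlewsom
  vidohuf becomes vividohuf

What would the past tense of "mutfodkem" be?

sodbelud and sulbum both have last vowel 'u' yet inflect differently (zusodbeludoth, suomlbum), so the last vowel is not what conditions the rule; the final letter is.
"mutfodkem" ends in -m. The stems ending in -m (sulbum → suomlbum, sodlewsom → soomdlewsom) insert -om- after the first vowel.
So mutfodkem → muomtfodkem.

muomtfodkem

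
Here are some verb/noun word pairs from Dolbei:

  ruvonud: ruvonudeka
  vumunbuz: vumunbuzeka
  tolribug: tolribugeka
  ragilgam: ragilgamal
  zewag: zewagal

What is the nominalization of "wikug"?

wikugeka

"wikug" has last vowel 'u'. The stems whose last vowel is 'u' (ruvonud → ruvonudeka, vumunbuz → vumunbuzeka, tolribug → tolribugeka) add -eka.
So wikug → wikugeka.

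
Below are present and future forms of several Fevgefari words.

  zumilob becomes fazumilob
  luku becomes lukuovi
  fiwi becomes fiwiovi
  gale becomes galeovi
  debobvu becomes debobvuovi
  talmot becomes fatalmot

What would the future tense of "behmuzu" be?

"behmuzu" ends in a vowel. The stems ending in a vowel (gale → galeovi, fiwi → fiwiovi, debobvu → debobvuovi) add -ovi.
So behmuzu → behmuzuovi.

behmuzuovi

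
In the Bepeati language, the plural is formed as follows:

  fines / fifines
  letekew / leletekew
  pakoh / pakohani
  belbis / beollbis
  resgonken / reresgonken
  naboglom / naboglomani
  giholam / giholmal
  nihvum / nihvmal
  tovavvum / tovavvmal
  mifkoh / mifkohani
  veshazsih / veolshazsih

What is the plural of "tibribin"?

tiolbribin

"tibribin" has last vowel 'i'. The stems whose last vowel is 'i' (veshazsih → veolshazsih, belbis → beollbis) insert -ol- after the first vowel.
So tibribin → tiolbribin.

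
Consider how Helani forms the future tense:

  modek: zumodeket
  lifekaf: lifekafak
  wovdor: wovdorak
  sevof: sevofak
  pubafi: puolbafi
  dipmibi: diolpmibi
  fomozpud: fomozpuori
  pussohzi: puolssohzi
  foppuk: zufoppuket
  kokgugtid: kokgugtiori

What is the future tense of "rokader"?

rokaderak

fomozpud and foppuk both have last vowel 'u' yet inflect differently (fomozpuori, zufoppuket), so the last vowel is not what conditions the rule; the final letter is.
"rokader" ends in -r. The one such stem in the data (wovdor → wovdorak) adds -ak, so the same rule applies.
The other patterns: stems ending in -d drop the final letter and add -ori; stems ending in -k add zu- … -et around the stem; stems ending in -i insert -ol- after the first vowel.
So rokader → rokaderak.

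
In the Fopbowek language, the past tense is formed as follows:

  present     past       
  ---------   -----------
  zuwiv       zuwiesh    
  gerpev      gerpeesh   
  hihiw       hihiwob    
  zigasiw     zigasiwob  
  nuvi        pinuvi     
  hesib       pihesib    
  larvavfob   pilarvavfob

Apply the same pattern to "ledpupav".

"ledpupav" ends in -v. The stems ending in -v (zuwiv → zuwiesh, gerpev → gerpeesh) drop the final letter and add -esh.
So ledpupav → ledpupaesh.

ledpupaesh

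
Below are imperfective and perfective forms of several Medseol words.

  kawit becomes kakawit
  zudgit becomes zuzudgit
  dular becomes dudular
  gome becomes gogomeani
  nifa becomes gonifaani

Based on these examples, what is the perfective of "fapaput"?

fafapaput

"fapaput" ends in a consonant. The stems ending in a consonant (kawit → kakawit, zudgit → zuzudgit, dular → dudular) repeat the first consonant+vowel as a prefix.
The other pattern: stems ending in a vowel add go- … -ani around the stem.
So fapaput → fafapaput.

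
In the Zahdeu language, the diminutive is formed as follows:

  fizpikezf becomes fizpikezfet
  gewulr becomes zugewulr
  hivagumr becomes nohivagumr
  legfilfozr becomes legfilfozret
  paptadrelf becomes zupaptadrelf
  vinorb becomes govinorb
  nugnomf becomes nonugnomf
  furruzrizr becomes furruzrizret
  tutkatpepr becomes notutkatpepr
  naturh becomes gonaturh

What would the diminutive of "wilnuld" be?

"wilnuld" has second-to-last letter 'l'. The stems whose second-to-last letter is 'l' (gewulr → zugewulr, paptadrelf → zupaptadrelf) add the prefix zu-.
So wilnuld → zuwilnuld.

zuwilnuld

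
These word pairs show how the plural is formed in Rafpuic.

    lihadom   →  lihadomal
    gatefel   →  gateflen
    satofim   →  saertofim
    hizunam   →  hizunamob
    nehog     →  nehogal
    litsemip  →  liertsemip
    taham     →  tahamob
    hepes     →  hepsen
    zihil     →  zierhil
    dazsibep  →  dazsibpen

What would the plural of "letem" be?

dazsibep and litsemip both end in -p yet inflect differently (dazsibpen, liertsemip), so the final letter is not what conditions the rule; the last vowel is.
"letem" has last vowel 'e'. The stems whose last vowel is 'e' (gatefel → gateflen, dazsibep → dazsibpen, hepes → hepsen) delete the last vowel and add -en.
So letem → letmen.

letmen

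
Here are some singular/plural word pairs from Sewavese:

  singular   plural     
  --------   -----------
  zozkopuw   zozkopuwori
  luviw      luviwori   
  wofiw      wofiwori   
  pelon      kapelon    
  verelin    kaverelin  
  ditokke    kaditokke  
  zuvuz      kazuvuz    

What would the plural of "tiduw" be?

luviw and verelin both have last vowel 'i' yet inflect differently (luviwori, kaverelin), so the last vowel is not what conditions the rule; the final letter is.
"tiduw" ends in -w. The stems ending in -w (zozkopuw → zozkopuwori, luviw → luviwori, wofiw → wofiwori) add -ori.
So tiduw → tiduwori.

tiduwori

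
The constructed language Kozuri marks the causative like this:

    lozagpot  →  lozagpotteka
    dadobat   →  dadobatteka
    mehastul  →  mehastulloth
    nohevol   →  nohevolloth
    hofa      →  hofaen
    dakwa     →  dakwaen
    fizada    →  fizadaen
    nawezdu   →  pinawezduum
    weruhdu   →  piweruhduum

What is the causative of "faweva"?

"faweva" ends in -a. The stems ending in -a (hofa → hofaen, dakwa → dakwaen, fizada → fizadaen) add -en.
So faweva → fawevaen.

fawevaen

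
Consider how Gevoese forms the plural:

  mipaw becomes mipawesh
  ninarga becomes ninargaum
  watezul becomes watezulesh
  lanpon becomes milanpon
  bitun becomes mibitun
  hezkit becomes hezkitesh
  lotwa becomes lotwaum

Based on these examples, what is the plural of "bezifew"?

"bezifew" ends in -w. The one such stem in the data (mipaw → mipawesh) adds -esh, so the same rule applies.
The other patterns: stems ending in -n add the prefix mi-; stems ending in -a add -um.
So bezifew → bezifewesh.

bezifewesh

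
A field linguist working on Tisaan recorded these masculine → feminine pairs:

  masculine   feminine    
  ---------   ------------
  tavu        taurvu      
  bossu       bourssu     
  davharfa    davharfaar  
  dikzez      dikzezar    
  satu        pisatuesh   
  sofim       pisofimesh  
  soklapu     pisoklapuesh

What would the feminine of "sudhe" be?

pisudheesh

"sudhe" begins with s-. The stems beginning with s- (sofim → pisofimesh, satu → pisatuesh, soklapu → pisoklapuesh) add pi- … -esh around the stem.
So sudhe → pisudheesh.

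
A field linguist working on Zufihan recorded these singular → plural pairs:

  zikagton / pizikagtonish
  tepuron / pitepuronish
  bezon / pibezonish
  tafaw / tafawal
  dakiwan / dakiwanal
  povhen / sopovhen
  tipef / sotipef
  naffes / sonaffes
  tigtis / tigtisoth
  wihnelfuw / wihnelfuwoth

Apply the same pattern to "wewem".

zikagton and dakiwan both end in -n yet inflect differently (pizikagtonish, dakiwanal), so the final letter is not what conditions the rule; the last vowel is.
"wewem" has last vowel 'e'. The stems whose last vowel is 'e' (povhen → sopovhen, tipef → sotipef, naffes → sonaffes) add the prefix so-.
So wewem → sowewem.

sowewem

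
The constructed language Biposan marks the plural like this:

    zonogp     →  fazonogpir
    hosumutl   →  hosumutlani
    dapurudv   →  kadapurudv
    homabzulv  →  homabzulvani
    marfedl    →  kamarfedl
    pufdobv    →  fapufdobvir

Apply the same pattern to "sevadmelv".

sevadmelvani

dapurudv and homabzulv both end in -v yet inflect differently (kadapurudv, homabzulvani), so the final letter is not what conditions the rule; the second-to-last letter is.
"sevadmelv" has second-to-last letter 'l'. The one such stem in the data (homabzulv → homabzulvani) adds -ani, so the same rule applies.
So sevadmelv → sevadmelvani.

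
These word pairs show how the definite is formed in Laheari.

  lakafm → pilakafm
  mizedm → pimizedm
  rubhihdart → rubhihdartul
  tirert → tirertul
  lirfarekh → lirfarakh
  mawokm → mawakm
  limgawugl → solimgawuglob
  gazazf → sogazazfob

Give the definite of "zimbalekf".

zimbalakf

lakafm and mawokm both end in -m yet inflect differently (pilakafm, mawakm), so the final letter is not what conditions the rule; the second-to-last letter is.
"zimbalekf" has second-to-last letter 'k'. The stems whose second-to-last letter is 'k' (lirfarekh → lirfarakh, mawokm → mawakm) change the last vowel to 'a'.
The other patterns: stems whose second-to-last letter is 'd' or 'f' add the prefix pi-; stems whose second-to-last letter is 'r' add -ul; stems whose second-to-last letter is 'g' or 'z' add so- … -ob around the stem.
So zimbalekf → zimbalakf.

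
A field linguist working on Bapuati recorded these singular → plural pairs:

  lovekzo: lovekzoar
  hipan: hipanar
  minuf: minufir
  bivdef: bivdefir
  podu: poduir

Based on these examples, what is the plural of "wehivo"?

wehivoar

hipan and bivdef both have 2 vowels yet inflect differently (hipanar, bivdefir), so the number of vowels is not what conditions the rule; the final letter is.
"wehivo" ends in -o. The one such stem in the data (lovekzo → lovekzoar) adds -ar, so the same rule applies.
So wehivo → wehivoar.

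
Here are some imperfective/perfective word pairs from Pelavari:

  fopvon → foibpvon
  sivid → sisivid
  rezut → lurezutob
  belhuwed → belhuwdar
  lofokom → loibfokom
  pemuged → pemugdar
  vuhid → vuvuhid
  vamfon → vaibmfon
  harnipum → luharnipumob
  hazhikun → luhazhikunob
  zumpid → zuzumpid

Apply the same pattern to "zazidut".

luzazidutob

vuhid and belhuwed both end in -d yet inflect differently (vuvuhid, belhuwdar), so the final letter is not what conditions the rule; the last vowel is.
"zazidut" has last vowel 'u'. The stems whose last vowel is 'u' (harnipum → luharnipumob, rezut → lurezutob, hazhikun → luhazhikunob) add lu- … -ob around the stem.
So zazidut → luzazidutob.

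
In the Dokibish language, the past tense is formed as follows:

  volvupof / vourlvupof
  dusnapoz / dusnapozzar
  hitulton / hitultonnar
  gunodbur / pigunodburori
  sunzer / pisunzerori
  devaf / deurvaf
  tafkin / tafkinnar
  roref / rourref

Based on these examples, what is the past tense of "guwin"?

sunzer and roref both have last vowel 'e' yet inflect differently (pisunzerori, rourref), so the last vowel is not what conditions the rule; the final letter is.
"guwin" ends in -n. The stems ending in -n (hitulton → hitultonnar, tafkin → tafkinnar) double the final consonant and add -ar.
The other patterns: stems ending in -r add pi- … -ori around the stem; stems ending in -f insert -ur- after the first vowel.
So guwin → guwinnar.

guwinnar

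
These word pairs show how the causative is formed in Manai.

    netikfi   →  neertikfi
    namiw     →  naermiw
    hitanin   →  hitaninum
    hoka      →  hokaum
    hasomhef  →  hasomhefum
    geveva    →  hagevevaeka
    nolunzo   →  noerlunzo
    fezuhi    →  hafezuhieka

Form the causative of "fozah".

"fozah" begins with f-. The one such stem in the data (fezuhi → hafezuhieka) adds ha- … -eka around the stem, so the same rule applies.
So fozah → hafozaheka.

hafozaheka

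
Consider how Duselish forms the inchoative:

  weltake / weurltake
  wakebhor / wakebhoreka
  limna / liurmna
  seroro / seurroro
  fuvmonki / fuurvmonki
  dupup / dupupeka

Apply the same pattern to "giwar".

giwareka

"giwar" ends in a consonant. The stems ending in a consonant (dupup → dupupeka, wakebhor → wakebhoreka) add -eka.
So giwar → giwareka.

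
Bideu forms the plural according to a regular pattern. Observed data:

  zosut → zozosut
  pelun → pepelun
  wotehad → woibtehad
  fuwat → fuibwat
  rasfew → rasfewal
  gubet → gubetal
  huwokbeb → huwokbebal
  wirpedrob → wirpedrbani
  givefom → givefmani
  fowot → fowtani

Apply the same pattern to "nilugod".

"nilugod" has last vowel 'o'. The stems whose last vowel is 'o' (wirpedrob → wirpedrbani, givefom → givefmani, fowot → fowtani) delete the last vowel and add -ani.
The other patterns: stems whose last vowel is 'u' repeat the first consonant+vowel as a prefix; stems whose last vowel is 'a' insert -ib- after the first vowel; stems whose last vowel is 'e' add -al.
So nilugod → nilugdani.

nilugdani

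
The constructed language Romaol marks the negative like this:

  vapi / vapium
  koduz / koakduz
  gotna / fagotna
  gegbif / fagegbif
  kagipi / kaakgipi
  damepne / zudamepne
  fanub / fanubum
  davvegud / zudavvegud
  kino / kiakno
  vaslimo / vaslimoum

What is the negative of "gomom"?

kino and vaslimo both end in -o yet inflect differently (kiakno, vaslimoum), so the final letter is not what conditions the rule; the first letter is.
"gomom" begins with g-. The stems beginning with g- (gotna → fagotna, gegbif → fagegbif) add the prefix fa-.
The other patterns: stems beginning with d- add the prefix zu-; stems beginning with k- insert -ak- after the first vowel; stems beginning with f- or v- add -um.
So gomom → fagomom.

fagomom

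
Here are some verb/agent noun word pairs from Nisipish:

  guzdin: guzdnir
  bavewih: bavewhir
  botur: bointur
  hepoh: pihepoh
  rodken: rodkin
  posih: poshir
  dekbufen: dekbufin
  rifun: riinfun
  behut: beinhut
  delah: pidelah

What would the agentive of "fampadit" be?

fampadtir

hepoh and posih both end in -h yet inflect differently (pihepoh, poshir), so the final letter is not what conditions the rule; the last vowel is.
"fampadit" has last vowel 'i'. The stems whose last vowel is 'i' (posih → poshir, bavewih → bavewhir, guzdin → guzdnir) delete the last vowel and add -ir.
The other patterns: stems whose last vowel is 'a' or 'o' add the prefix pi-; stems whose last vowel is 'u' insert -in- after the first vowel; stems whose last vowel is 'e' change the last vowel to 'i'.
So fampadit → fampadtir.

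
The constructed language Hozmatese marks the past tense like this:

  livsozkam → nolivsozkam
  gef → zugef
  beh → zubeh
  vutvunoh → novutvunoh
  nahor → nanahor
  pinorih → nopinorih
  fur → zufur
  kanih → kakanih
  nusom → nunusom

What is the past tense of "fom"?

zufom

"fom" has 1 vowel. The stems with 1 vowel (beh → zubeh, gef → zugef, fur → zufur) add the prefix zu-.
The other patterns: stems with 2 vowels repeat the first consonant+vowel as a prefix; stems with 3 vowels add the prefix no-.
So fom → zufom.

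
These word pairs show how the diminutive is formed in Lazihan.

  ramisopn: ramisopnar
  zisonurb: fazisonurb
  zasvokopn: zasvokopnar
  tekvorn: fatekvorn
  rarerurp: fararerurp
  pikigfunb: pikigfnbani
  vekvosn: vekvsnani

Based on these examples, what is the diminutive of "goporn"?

zasvokopn and tekvorn both end in -n yet inflect differently (zasvokopnar, fatekvorn), so the final letter is not what conditions the rule; the second-to-last letter is.
"goporn" has second-to-last letter 'r'. The stems whose second-to-last letter is 'r' (zisonurb → fazisonurb, rarerurp → fararerurp, tekvorn → fatekvorn) add the prefix fa-.
The other patterns: stems whose second-to-last letter is 'p' add -ar; stems whose second-to-last letter is 'n' or 's' delete the last vowel and add -ani.
So goporn → fagoporn.

fagoporn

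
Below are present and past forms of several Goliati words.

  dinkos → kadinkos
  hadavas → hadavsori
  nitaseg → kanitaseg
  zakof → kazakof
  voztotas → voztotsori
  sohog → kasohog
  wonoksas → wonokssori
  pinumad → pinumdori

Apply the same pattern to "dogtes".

hadavas and dinkos both end in -s yet inflect differently (hadavsori, kadinkos), so the final letter is not what conditions the rule; the last vowel is.
"dogtes" has last vowel 'e'. The one such stem in the data (nitaseg → kanitaseg) adds the prefix ka-, so the same rule applies.
So dogtes → kadogtes.

kadogtes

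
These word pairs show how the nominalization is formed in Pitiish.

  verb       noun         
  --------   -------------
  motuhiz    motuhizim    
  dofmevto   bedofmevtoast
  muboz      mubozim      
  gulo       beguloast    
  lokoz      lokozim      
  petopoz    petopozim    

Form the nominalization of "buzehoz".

lokoz and gulo both have last vowel 'o' yet inflect differently (lokozim, beguloast), so the last vowel is not what conditions the rule; the final letter is.
"buzehoz" ends in -z. The stems ending in -z (lokoz → lokozim, petopoz → petopozim, motuhiz → motuhizim) add -im.
So buzehoz → buzehozim.

buzehozim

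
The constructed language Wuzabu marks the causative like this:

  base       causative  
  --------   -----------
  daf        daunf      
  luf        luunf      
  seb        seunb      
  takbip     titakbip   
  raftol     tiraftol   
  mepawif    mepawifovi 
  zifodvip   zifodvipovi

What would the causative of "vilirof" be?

vilirofovi

daf and mepawif both end in -f yet inflect differently (daunf, mepawifovi), so the final letter is not what conditions the rule; the number of vowels is.
"vilirof" has 3 vowels. The stems with 3 vowels (mepawif → mepawifovi, zifodvip → zifodvipovi) add -ovi.
So vilirof → vilirofovi.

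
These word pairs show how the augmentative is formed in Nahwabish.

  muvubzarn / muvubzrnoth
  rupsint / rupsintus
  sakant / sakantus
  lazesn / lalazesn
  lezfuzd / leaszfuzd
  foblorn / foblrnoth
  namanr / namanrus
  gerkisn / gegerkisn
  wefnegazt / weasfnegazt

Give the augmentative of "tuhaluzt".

lazesn and foblorn both end in -n yet inflect differently (lalazesn, foblrnoth), so the final letter is not what conditions the rule; the second-to-last letter is.
"tuhaluzt" has second-to-last letter 'z'. The stems whose second-to-last letter is 'z' (wefnegazt → weasfnegazt, lezfuzd → leaszfuzd) insert -as- after the first vowel.
So tuhaluzt → tuashaluzt.

tuashaluzt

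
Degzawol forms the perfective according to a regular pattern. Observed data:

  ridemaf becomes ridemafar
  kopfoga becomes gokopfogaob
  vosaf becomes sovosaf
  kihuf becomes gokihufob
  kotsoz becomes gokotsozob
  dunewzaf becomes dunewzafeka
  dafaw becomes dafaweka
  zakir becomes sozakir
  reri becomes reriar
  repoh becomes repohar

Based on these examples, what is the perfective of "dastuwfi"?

dastuwfieka

kihuf and ridemaf both end in -f yet inflect differently (gokihufob, ridemafar), so the final letter is not what conditions the rule; the first letter is.
"dastuwfi" begins with d-. The stems beginning with d- (dunewzaf → dunewzafeka, dafaw → dafaweka) add -eka.
So dastuwfi → dastuwfieka.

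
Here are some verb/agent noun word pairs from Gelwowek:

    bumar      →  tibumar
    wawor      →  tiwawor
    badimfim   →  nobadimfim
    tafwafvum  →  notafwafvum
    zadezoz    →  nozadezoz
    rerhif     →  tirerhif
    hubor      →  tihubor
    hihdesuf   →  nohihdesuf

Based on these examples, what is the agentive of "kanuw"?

"kanuw" has 2 vowels. The stems with 2 vowels (wawor → tiwawor, bumar → tibumar, hubor → tihubor) add the prefix ti-.
The other pattern: stems with 3 vowels add the prefix no-.
So kanuw → tikanuw.

tikanuw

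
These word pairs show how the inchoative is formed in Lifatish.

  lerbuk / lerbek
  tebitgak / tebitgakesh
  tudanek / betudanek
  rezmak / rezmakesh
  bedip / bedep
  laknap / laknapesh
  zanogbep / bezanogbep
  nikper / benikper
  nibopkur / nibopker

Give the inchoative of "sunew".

besunew

"sunew" has last vowel 'e'. The stems whose last vowel is 'e' (zanogbep → bezanogbep, tudanek → betudanek, nikper → benikper) add the prefix be-.
So sunew → besunew.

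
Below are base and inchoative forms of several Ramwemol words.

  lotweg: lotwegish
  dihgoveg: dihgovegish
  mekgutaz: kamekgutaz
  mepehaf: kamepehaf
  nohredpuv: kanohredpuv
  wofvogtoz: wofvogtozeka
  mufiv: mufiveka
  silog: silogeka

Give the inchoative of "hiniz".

hinizeka

mekgutaz and wofvogtoz both end in -z yet inflect differently (kamekgutaz, wofvogtozeka), so the final letter is not what conditions the rule; the last vowel is.
"hiniz" has last vowel 'i'. The one such stem in the data (mufiv → mufiveka) adds -eka, so the same rule applies.
The other patterns: stems whose last vowel is 'e' add -ish; stems whose last vowel is 'a' or 'u' add the prefix ka-.
So hiniz → hinizeka.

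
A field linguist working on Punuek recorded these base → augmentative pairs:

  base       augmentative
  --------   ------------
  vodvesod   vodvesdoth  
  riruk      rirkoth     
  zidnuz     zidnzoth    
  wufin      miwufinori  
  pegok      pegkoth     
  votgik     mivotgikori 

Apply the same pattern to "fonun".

votgik and pegok both end in -k yet inflect differently (mivotgikori, pegkoth), so the final letter is not what conditions the rule; the last vowel is.
"fonun" has last vowel 'u'. The stems whose last vowel is 'u' (riruk → rirkoth, zidnuz → zidnzoth) delete the last vowel and add -oth.
The other pattern: stems whose last vowel is 'i' add mi- … -ori around the stem.
So fonun → fonnoth.

fonnoth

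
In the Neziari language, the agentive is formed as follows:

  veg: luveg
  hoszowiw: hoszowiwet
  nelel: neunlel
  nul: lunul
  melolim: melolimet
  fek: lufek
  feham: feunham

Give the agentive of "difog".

diunfog

nul and nelel both end in -l yet inflect differently (lunul, neunlel), so the final letter is not what conditions the rule; the number of vowels is.
"difog" has 2 vowels. The stems with 2 vowels (feham → feunham, nelel → neunlel) insert -un- after the first vowel.
The other patterns: stems with 1 vowel add the prefix lu-; stems with 3 vowels add -et.
So difog → diunfog.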